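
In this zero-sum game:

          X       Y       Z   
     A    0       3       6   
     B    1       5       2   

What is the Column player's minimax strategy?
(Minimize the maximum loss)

Column should play X, value = 1

Work:
Column player minimizes Row's maximum payoff:
Column X: max payoff to Row = 1
Column Y: max payoff to Row = 5
Column Z: max payoff to Row = 6
Minimum is 1, achieved by column X.
Minimax strategy: X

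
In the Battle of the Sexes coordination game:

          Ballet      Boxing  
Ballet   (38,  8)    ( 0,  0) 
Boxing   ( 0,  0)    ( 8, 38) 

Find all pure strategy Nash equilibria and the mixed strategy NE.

Pure NE: (Ballet, Ballet) and (Boxing, Boxing); Mixed NE: p = 0.8261, q = 0.1739

Work:
Check pure NE:
(Ballet, Ballet): (38, 8) - no unilateral deviation beneficial
(Boxing, Boxing): (8, 38) - no unilateral deviation beneficial
Mixed NE: P1 plays Ballet with p = 0.8261, P2 plays Ballet with q = 0.1739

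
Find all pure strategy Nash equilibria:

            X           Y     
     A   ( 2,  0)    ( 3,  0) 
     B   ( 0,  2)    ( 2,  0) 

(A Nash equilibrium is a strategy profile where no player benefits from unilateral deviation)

Nash equilibrium: (A, X), (A, Y)

Work:
Best responses:
  P1 vs X: payoffs [2, 0] → best response A (payoff 2)
  P1 vs Y: payoffs [3, 2] → best response A (payoff 3)
  P2 vs A: payoffs [0, 0] → best response X/Y (payoff 0)
  P2 vs B: payoffs [2, 0] → best response X (payoff 2)
Mutual best responses: (A,X), (A,Y) → Nash equilibria.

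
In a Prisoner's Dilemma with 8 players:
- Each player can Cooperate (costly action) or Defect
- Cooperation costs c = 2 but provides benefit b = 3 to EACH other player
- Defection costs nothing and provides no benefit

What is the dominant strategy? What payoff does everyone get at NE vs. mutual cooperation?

Dominant: Defect; NE payoff = 0; Coop payoff = 19

Work:
Defect dominates (saves cost c = 2, benefit to others is external)
NE: All defect → everyone gets 0
If all cooperate: each receives (7)×3 - 2 = 19
Social dilemma: 19 > 0 but NE gives 0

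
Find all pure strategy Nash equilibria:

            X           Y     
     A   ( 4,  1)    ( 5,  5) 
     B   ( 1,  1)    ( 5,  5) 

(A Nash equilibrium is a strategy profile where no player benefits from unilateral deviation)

Nash equilibrium: (A, Y), (B, Y)

Work:
Best responses:
  P1 vs X: payoffs [4, 1] → best response A (payoff 4)
  P1 vs Y: payoffs [5, 5] → best response A/B (payoff 5)
  P2 vs A: payoffs [1, 5] → best response Y (payoff 5)
  P2 vs B: payoffs [1, 5] → best response Y (payoff 5)
Mutual best responses: (A,Y), (B,Y) → Nash equilibria.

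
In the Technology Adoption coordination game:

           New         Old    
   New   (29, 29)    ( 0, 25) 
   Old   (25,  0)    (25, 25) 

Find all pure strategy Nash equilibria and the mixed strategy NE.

Pure NE: (New, New) and (Old, Old); Mixed NE: p = 0.8621, q = 0.8621

Work:
Check pure NE:
(New, New): (29, 29) - no unilateral deviation beneficial
(Old, Old): (25, 25) - no unilateral deviation beneficial
Mixed NE: P1 plays New with p = 0.8621, P2 plays New with q = 0.8621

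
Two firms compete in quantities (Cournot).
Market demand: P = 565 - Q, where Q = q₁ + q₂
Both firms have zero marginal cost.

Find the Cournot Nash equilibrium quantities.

q₁* = q₂* = 188.33; P* = 188.33

Work:
Profit: π_i = P·q_i = (a - q_i - q_j)·q_i
FOC: ∂π_i/∂q_i = a - 2q_i - q_j = 0
Reaction function: q_i = (565 - q_j)/2
Symmetry: q* = 565/3 = 188.33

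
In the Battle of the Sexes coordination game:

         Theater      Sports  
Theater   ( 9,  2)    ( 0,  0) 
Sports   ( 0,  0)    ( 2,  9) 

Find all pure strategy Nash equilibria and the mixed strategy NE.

Pure NE: (Theater, Theater) and (Sports, Sports); Mixed NE: p = 0.8182, q = 0.1818

Work:
Check pure NE:
(Theater, Theater): (9, 2) - no unilateral deviation beneficial
(Sports, Sports): (2, 9) - no unilateral deviation beneficial
Mixed NE: P1 plays Theater with p = 0.8182, P2 plays Theater with q = 0.1818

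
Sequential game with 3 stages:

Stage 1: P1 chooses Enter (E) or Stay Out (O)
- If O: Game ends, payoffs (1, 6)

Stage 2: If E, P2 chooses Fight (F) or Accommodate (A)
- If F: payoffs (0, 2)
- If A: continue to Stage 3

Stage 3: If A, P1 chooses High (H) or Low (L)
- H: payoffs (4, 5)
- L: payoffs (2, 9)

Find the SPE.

SPE: (E, A, H); Outcome (4, 5)

Work:
Stage 3: P1 chooses H (4 vs 2)
Stage 2: P2: F->2, A->5 (anticipating H). Choose A
Stage 1: P1: O->1, E->4 (anticipating A, H). Choose E
SPE path: E -> A -> H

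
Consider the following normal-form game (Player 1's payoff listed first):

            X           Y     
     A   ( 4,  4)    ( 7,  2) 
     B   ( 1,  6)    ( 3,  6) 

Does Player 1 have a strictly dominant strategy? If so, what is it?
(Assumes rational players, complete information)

Yes, Player 1's strictly dominant strategy is A

Work:
A strategy strictly dominates another if it gives a strictly higher payoff against every opponent action. Compare each pair of P1's strategies column-by-column:
  A vs B: [4 vs 1, 7 vs 3] → A strictly dominates B
  B vs A: [1 vs 4, 3 vs 7] → B does not strictly dominate A (column X: 1 ≤ 4)
A strictly dominates every other strategy → strictly dominant.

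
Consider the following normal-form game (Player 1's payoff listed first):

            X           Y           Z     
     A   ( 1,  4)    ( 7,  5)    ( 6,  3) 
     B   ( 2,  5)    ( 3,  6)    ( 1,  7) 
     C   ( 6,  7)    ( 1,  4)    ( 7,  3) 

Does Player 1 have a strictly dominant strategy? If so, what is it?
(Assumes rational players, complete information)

No strictly dominant strategy exists for Player 1

Work:
A strategy strictly dominates another if it gives a strictly higher payoff against every opponent action. Compare each pair of P1's strategies column-by-column:
  A vs B: [1 vs 2, 7 vs 3, 6 vs 1] → A does not strictly dominate B (column X: 1 ≤ 2)
  A vs C: [1 vs 6, 7 vs 1, 6 vs 7] → A does not strictly dominate C (column X: 1 ≤ 6)
  B vs A: [2 vs 1, 3 vs 7, 1 vs 6] → B does not strictly dominate A (column Y: 3 ≤ 7)
  B vs C: [2 vs 6, 3 vs 1, 1 vs 7] → B does not strictly dominate C (column X: 2 ≤ 6)
  C vs A: [6 vs 1, 1 vs 7, 7 vs 6] → C does not strictly dominate A (column Y: 1 ≤ 7)
  C vs B: [6 vs 2, 1 vs 3, 7 vs 1] → C does not strictly dominate B (column Y: 1 ≤ 3)
No single strategy strictly dominates all others → no strictly dominant strategy.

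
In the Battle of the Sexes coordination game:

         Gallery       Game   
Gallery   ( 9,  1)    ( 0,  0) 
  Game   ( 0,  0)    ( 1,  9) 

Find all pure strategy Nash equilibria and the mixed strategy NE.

Pure NE: (Gallery, Gallery) and (Game, Game); Mixed NE: p = 0.9, q = 0.1

Work:
Check pure NE:
(Gallery, Gallery): (9, 1) - no unilateral deviation beneficial
(Game, Game): (1, 9) - no unilateral deviation beneficial
Mixed NE: P1 plays Gallery with p = 0.9, P2 plays Gallery with q = 0.1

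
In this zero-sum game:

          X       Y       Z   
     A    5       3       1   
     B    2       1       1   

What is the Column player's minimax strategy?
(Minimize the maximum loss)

Column should play Z, value = 1

Work:
Column player minimizes Row's maximum payoff:
Column X: max payoff to Row = 5
Column Y: max payoff to Row = 3
Column Z: max payoff to Row = 1
Minimum is 1, achieved by column Z.
Minimax strategy: Z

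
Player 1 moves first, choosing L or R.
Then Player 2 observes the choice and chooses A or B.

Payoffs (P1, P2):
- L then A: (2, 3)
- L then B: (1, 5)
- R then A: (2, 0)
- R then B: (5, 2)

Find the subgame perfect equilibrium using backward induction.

P1 plays R, P2 plays B after L and B after R; Payoff (5, 2)

Work:
Backward induction:
After L: P2 chooses B → P1 gets 1
After R: P2 chooses B → P1 gets 5
P1 chooses R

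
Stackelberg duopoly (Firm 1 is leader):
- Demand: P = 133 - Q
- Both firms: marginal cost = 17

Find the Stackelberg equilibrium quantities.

q₁* (leader) = 58.0, q₂* (follower) = 29.0

Work:
Follower's reaction: q₂ = (a - c - q₁)/2
Leader substitutes: π₁ = q₁·(a - q₁ - (a-c-q₁)/2 - c)
FOC: q₁* = (133 - 17)/2 = 58.00
Then: q₂* = (133 - 17 - 58.0)/2 = 29.00
Leader has first-mover advantage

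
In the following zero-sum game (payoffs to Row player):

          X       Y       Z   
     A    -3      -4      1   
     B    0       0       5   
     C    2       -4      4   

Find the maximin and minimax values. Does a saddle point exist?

Maximin = 0, Minimax = 0, Saddle: True

Work:
Row minimums: [-4, 0, -4] → maximin = 0
Column maximums: [2, 0, 5] → minimax = 0
Saddle point exists! Game value = 0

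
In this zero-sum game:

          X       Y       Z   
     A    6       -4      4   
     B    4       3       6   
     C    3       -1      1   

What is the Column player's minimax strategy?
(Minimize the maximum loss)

Column should play Y, value = 3

Work:
Column player minimizes Row's maximum payoff:
Column X: max payoff to Row = 6
Column Y: max payoff to Row = 3
Column Z: max payoff to Row = 6
Minimum is 3, achieved by column Y.
Minimax strategy: Y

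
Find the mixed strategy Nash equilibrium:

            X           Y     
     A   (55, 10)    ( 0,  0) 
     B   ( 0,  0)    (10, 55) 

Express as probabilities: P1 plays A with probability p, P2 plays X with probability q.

p = 0.8462, q = 0.1538

Work:
Find probabilities that make opponent indifferent:
P2 chooses q to make P1 indifferent between A and B
P1 chooses p to make P2 indifferent between X and Y
Mixed NE: P1 plays (A: 0.8462, B: 0.1538), P2 plays (X: 0.1538, Y: 0.8462)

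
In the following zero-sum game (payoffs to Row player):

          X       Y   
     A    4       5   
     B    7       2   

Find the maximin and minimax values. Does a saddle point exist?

Maximin = 4, Minimax = 5, Saddle: False

Work:
Row minimums: [4, 2] → maximin = 4
Column maximums: [7, 5] → minimax = 5
No saddle point (maximin ≠ minimax). Mixed strategy needed.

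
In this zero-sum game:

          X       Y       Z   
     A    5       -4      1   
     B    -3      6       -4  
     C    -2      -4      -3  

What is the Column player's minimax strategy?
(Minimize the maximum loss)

Column should play Z, value = 1

Work:
Column player minimizes Row's maximum payoff:
Column X: max payoff to Row = 5
Column Y: max payoff to Row = 6
Column Z: max payoff to Row = 1
Minimum is 1, achieved by column Z.
Minimax strategy: Z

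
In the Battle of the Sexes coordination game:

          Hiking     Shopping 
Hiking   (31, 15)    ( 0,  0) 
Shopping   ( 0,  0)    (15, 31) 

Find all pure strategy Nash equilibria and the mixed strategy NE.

Pure NE: (Hiking, Hiking) and (Shopping, Shopping); Mixed NE: p = 0.6739, q = 0.3261

Work:
Check pure NE:
(Hiking, Hiking): (31, 15) - no unilateral deviation beneficial
(Shopping, Shopping): (15, 31) - no unilateral deviation beneficial
Mixed NE: P1 plays Hiking with p = 0.6739, P2 plays Hiking with q = 0.3261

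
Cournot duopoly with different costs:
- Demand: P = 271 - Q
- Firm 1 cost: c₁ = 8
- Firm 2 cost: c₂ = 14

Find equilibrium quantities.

q₁* = 89.67, q₂* = 83.67

Work:
Reaction: q₁ = (271 - 8 - q₂)/2
Reaction: q₂ = (271 - 14 - q₁)/2
Solve simultaneously:
q₁* = (271 - 2×8 + 14)/3 = 89.67
q₂* = (271 - 2×14 + 8)/3 = 83.67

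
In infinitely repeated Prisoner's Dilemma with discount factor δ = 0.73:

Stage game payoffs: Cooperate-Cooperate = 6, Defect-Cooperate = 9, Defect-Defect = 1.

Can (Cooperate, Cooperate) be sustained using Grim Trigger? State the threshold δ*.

δ* = 0.375; since δ = 0.73 ≥ 0.375, cooperation can be sustained

Work:
For Grim Trigger:
Cooperate forever: 6/(1-δ)
Defect then punished: 9 + 1·δ/(1-δ)
Need: 6/(1-δ) ≥ 9 + 1·δ/(1-δ)
Solving: δ ≥ (T-R)/(T-P) = (9-6)/(9-1) = 0.375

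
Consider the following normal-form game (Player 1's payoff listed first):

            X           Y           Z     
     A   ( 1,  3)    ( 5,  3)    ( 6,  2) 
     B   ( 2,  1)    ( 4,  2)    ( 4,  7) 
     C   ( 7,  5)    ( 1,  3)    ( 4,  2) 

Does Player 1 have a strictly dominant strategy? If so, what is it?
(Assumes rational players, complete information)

No strictly dominant strategy exists for Player 1

Work:
A strategy strictly dominates another if it gives a strictly higher payoff against every opponent action. Compare each pair of P1's strategies column-by-column:
  A vs B: [1 vs 2, 5 vs 4, 6 vs 4] → A does not strictly dominate B (column X: 1 ≤ 2)
  A vs C: [1 vs 7, 5 vs 1, 6 vs 4] → A does not strictly dominate C (column X: 1 ≤ 7)
  B vs A: [2 vs 1, 4 vs 5, 4 vs 6] → B does not strictly dominate A (column Y: 4 ≤ 5)
  B vs C: [2 vs 7, 4 vs 1, 4 vs 4] → B does not strictly dominate C (column X: 2 ≤ 7)
  C vs A: [7 vs 1, 1 vs 5, 4 vs 6] → C does not strictly dominate A (column Y: 1 ≤ 5)
  C vs B: [7 vs 2, 1 vs 4, 4 vs 4] → C does not strictly dominate B (column Y: 1 ≤ 4)
No single strategy strictly dominates all others → no strictly dominant strategy.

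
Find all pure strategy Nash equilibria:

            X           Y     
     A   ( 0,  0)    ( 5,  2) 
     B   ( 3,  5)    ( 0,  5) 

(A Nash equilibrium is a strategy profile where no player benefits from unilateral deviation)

Nash equilibrium: (A, Y), (B, X)

Work:
Best responses:
  P1 vs X: payoffs [0, 3] → best response B (payoff 3)
  P1 vs Y: payoffs [5, 0] → best response A (payoff 5)
  P2 vs A: payoffs [0, 2] → best response Y (payoff 2)
  P2 vs B: payoffs [5, 5] → best response X/Y (payoff 5)
Mutual best responses: (A,Y), (B,X) → Nash equilibria.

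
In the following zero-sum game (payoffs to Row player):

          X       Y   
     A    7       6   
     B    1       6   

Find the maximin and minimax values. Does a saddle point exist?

Maximin = 6, Minimax = 6, Saddle: True

Work:
Row minimums: [6, 1] → maximin = 6
Column maximums: [7, 6] → minimax = 6
Saddle point exists! Game value = 6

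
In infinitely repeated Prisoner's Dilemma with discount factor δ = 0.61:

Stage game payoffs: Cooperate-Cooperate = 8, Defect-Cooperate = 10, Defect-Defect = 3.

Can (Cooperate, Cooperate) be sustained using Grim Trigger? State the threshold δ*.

δ* = 0.2857; since δ = 0.61 ≥ 0.2857, cooperation can be sustained

Work:
For Grim Trigger:
Cooperate forever: 8/(1-δ)
Defect then punished: 10 + 3·δ/(1-δ)
Need: 8/(1-δ) ≥ 10 + 3·δ/(1-δ)
Solving: δ ≥ (T-R)/(T-P) = (10-8)/(10-3) = 0.2857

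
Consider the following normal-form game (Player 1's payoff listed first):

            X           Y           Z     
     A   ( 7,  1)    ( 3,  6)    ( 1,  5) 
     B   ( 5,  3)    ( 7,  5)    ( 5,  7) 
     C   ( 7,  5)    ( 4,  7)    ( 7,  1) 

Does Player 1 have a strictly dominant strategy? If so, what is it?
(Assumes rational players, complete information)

No strictly dominant strategy exists for Player 1

Work:
A strategy strictly dominates another if it gives a strictly higher payoff against every opponent action. Compare each pair of P1's strategies column-by-column:
  A vs B: [7 vs 5, 3 vs 7, 1 vs 5] → A does not strictly dominate B (column Y: 3 ≤ 7)
  A vs C: [7 vs 7, 3 vs 4, 1 vs 7] → A does not strictly dominate C (column X: 7 ≤ 7)
  B vs A: [5 vs 7, 7 vs 3, 5 vs 1] → B does not strictly dominate A (column X: 5 ≤ 7)
  B vs C: [5 vs 7, 7 vs 4, 5 vs 7] → B does not strictly dominate C (column X: 5 ≤ 7)
  C vs A: [7 vs 7, 4 vs 3, 7 vs 1] → C does not strictly dominate A (column X: 7 ≤ 7)
  C vs B: [7 vs 5, 4 vs 7, 7 vs 5] → C does not strictly dominate B (column Y: 4 ≤ 7)
No single strategy strictly dominates all others → no strictly dominant strategy.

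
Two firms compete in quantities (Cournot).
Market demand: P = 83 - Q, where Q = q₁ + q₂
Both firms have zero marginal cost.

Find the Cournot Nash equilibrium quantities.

q₁* = q₂* = 27.67; P* = 27.67

Work:
Profit: π_i = P·q_i = (a - q_i - q_j)·q_i
FOC: ∂π_i/∂q_i = a - 2q_i - q_j = 0
Reaction function: q_i = (83 - q_j)/2
Symmetry: q* = 83/3 = 27.67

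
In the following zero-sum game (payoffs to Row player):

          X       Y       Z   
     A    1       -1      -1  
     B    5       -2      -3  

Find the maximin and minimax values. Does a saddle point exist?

Maximin = -1, Minimax = -1, Saddle: True

Work:
Row minimums: [-1, -3] → maximin = -1
Column maximums: [5, -1, -1] → minimax = -1
Saddle point exists! Game value = -1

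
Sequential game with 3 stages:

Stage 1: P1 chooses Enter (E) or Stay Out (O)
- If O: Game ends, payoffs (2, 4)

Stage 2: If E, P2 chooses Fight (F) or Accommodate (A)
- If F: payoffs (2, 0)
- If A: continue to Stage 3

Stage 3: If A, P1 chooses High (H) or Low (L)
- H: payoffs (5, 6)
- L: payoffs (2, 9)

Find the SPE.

SPE: (E, A, H); Outcome (5, 6)

Work:
Stage 3: P1 chooses H (5 vs 2)
Stage 2: P2: F->0, A->6 (anticipating H). Choose A
Stage 1: P1: O->2, E->5 (anticipating A, H). Choose E
SPE path: E -> A -> H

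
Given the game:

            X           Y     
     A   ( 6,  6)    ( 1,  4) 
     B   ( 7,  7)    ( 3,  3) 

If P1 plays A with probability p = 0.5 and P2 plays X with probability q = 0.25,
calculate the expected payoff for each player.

E[P1] = 3.125, E[P2] = 4.25

Work:
E[P1] = p·q·π₁(A,X) + p·(1-q)·π₁(A,Y) + (1-p)·q·π₁(B,X) + (1-p)·(1-q)·π₁(B,Y)
= 0.5·0.25·6 + 0.5·0.75·1 + 0.5·0.25·7 + 0.5·0.75·3
= 3.125

E[P2] = 4.25 (similar calculation)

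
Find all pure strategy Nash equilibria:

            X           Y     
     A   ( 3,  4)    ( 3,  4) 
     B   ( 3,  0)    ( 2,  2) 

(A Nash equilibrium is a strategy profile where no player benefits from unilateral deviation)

Nash equilibrium: (A, X), (A, Y)

Work:
Best responses:
  P1 vs X: payoffs [3, 3] → best response A/B (payoff 3)
  P1 vs Y: payoffs [3, 2] → best response A (payoff 3)
  P2 vs A: payoffs [4, 4] → best response X/Y (payoff 4)
  P2 vs B: payoffs [0, 2] → best response Y (payoff 2)
Mutual best responses: (A,X), (A,Y) → Nash equilibria.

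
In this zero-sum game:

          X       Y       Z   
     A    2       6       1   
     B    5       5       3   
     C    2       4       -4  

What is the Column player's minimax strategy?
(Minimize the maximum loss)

Column should play Z, value = 3

Work:
Column player minimizes Row's maximum payoff:
Column X: max payoff to Row = 5
Column Y: max payoff to Row = 6
Column Z: max payoff to Row = 3
Minimum is 3, achieved by column Z.
Minimax strategy: Z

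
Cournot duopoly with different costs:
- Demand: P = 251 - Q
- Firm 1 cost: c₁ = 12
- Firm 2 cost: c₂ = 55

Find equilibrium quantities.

q₁* = 94.0, q₂* = 51.0

Work:
Reaction: q₁ = (251 - 12 - q₂)/2
Reaction: q₂ = (251 - 55 - q₁)/2
Solve simultaneously:
q₁* = (251 - 2×12 + 55)/3 = 94.0
q₂* = (251 - 2×55 + 12)/3 = 51.0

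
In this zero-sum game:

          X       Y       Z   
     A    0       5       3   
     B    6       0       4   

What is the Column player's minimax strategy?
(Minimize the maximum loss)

Column should play Z, value = 4

Work:
Column player minimizes Row's maximum payoff:
Column X: max payoff to Row = 6
Column Y: max payoff to Row = 5
Column Z: max payoff to Row = 4
Minimum is 4, achieved by column Z.
Minimax strategy: Z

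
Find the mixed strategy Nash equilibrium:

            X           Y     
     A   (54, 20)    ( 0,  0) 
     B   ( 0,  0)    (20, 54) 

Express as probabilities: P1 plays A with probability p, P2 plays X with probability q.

p = 0.7297, q = 0.2703

Work:
Find probabilities that make opponent indifferent:
P2 chooses q to make P1 indifferent between A and B
P1 chooses p to make P2 indifferent between X and Y
Mixed NE: P1 plays (A: 0.7297, B: 0.2703), P2 plays (X: 0.2703, Y: 0.7297)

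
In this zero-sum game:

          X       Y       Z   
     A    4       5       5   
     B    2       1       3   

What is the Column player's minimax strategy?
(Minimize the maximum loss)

Column should play X, value = 4

Work:
Column player minimizes Row's maximum payoff:
Column X: max payoff to Row = 4
Column Y: max payoff to Row = 5
Column Z: max payoff to Row = 5
Minimum is 4, achieved by column X.
Minimax strategy: X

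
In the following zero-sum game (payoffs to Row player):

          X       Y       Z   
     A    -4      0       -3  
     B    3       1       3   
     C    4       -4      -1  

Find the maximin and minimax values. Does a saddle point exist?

Maximin = 1, Minimax = 1, Saddle: True

Work:
Row minimums: [-4, 1, -4] → maximin = 1
Column maximums: [4, 1, 3] → minimax = 1
Saddle point exists! Game value = 1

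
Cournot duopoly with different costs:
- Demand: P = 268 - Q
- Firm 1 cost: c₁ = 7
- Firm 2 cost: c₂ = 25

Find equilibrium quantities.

q₁* = 93.0, q₂* = 75.0

Work:
Reaction: q₁ = (268 - 7 - q₂)/2
Reaction: q₂ = (268 - 25 - q₁)/2
Solve simultaneously:
q₁* = (268 - 2×7 + 25)/3 = 93.0
q₂* = (268 - 2×25 + 7)/3 = 75.0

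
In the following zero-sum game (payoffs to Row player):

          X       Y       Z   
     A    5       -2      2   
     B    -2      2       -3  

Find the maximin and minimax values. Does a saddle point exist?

Maximin = -2, Minimax = 2, Saddle: False

Work:
Row minimums: [-2, -3] → maximin = -2
Column maximums: [5, 2, 2] → minimax = 2
No saddle point (maximin ≠ minimax). Mixed strategy needed.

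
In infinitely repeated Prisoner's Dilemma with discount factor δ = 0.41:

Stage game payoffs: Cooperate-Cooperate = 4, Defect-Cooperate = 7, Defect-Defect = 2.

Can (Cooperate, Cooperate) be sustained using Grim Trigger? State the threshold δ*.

δ* = 0.6; since δ = 0.41 < 0.6, cooperation cannot be sustained

Work:
For Grim Trigger:
Cooperate forever: 4/(1-δ)
Defect then punished: 7 + 2·δ/(1-δ)
Need: 4/(1-δ) ≥ 7 + 2·δ/(1-δ)
Solving: δ ≥ (T-R)/(T-P) = (7-4)/(7-2) = 0.6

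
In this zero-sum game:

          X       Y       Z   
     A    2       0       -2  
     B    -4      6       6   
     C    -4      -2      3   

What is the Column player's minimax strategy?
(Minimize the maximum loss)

Column should play X, value = 2

Work:
Column player minimizes Row's maximum payoff:
Column X: max payoff to Row = 2
Column Y: max payoff to Row = 6
Column Z: max payoff to Row = 6
Minimum is 2, achieved by column X.
Minimax strategy: X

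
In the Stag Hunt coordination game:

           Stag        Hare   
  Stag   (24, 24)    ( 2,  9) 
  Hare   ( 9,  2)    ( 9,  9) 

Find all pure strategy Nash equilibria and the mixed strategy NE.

Pure NE: (Stag, Stag) and (Hare, Hare); Mixed NE: p = 0.3182, q = 0.3182

Work:
Check pure NE:
(Stag, Stag): (24, 24) - no unilateral deviation beneficial
(Hare, Hare): (9, 9) - no unilateral deviation beneficial
Mixed NE: P1 plays Stag with p = 0.3182, P2 plays Stag with q = 0.3182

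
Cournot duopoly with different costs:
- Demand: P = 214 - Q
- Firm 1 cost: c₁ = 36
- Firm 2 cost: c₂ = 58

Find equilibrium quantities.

q₁* = 66.67, q₂* = 44.67

Work:
Reaction: q₁ = (214 - 36 - q₂)/2
Reaction: q₂ = (214 - 58 - q₁)/2
Solve simultaneously:
q₁* = (214 - 2×36 + 58)/3 = 66.67
q₂* = (214 - 2×58 + 36)/3 = 44.67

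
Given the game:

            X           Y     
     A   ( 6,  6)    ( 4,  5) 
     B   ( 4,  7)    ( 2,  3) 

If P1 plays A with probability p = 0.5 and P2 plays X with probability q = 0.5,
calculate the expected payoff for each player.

E[P1] = 4.0, E[P2] = 5.25

Work:
E[P1] = p·q·π₁(A,X) + p·(1-q)·π₁(A,Y) + (1-p)·q·π₁(B,X) + (1-p)·(1-q)·π₁(B,Y)
= 0.5·0.5·6 + 0.5·0.5·4 + 0.5·0.5·4 + 0.5·0.5·2
= 4.0

E[P2] = 5.25 (similar calculation)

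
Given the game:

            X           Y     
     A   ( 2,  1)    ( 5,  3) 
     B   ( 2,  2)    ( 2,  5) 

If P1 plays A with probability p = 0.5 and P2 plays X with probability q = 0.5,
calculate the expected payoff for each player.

E[P1] = 2.75, E[P2] = 2.75

Work:
E[P1] = p·q·π₁(A,X) + p·(1-q)·π₁(A,Y) + (1-p)·q·π₁(B,X) + (1-p)·(1-q)·π₁(B,Y)
= 0.5·0.5·2 + 0.5·0.5·5 + 0.5·0.5·2 + 0.5·0.5·2
= 2.75

E[P2] = 2.75 (similar calculation)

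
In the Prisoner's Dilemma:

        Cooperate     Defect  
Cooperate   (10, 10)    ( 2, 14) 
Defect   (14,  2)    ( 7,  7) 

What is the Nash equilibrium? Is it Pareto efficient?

(Defect, Defect) is NE; not Pareto efficient

Work:
Defect dominates Cooperate for both players:
If P2 cooperates: Defect (14) > Cooperate (10)
If P2 defects: Defect (7) > Cooperate (2)
NE: (Defect, Defect) with payoff (7, 7)
But (Cooperate, Cooperate) = (10, 10) Pareto dominates (7, 7)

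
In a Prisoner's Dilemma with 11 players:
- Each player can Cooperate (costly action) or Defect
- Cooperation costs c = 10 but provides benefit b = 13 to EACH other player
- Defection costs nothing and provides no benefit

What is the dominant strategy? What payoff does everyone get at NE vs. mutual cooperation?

Dominant: Defect; NE payoff = 0; Coop payoff = 120

Work:
Defect dominates (saves cost c = 10, benefit to others is external)
NE: All defect → everyone gets 0
If all cooperate: each receives (10)×13 - 10 = 120
Social dilemma: 120 > 0 but NE gives 0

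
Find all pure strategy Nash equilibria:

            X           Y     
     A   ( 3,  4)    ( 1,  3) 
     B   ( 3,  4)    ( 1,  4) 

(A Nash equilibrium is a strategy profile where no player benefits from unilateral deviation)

Nash equilibrium: (A, X), (B, X), (B, Y)

Work:
Best responses:
  P1 vs X: payoffs [3, 3] → best response A/B (payoff 3)
  P1 vs Y: payoffs [1, 1] → best response A/B (payoff 1)
  P2 vs A: payoffs [4, 3] → best response X (payoff 4)
  P2 vs B: payoffs [4, 4] → best response X/Y (payoff 4)
Mutual best responses: (A,X), (B,X), (B,Y) → Nash equilibria.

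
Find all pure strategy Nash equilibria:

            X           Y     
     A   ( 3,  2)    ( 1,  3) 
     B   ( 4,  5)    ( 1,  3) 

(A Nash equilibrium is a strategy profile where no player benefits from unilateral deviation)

Nash equilibrium: (A, Y), (B, X)

Work:
Best responses:
  P1 vs X: payoffs [3, 4] → best response B (payoff 4)
  P1 vs Y: payoffs [1, 1] → best response A/B (payoff 1)
  P2 vs A: payoffs [2, 3] → best response Y (payoff 3)
  P2 vs B: payoffs [5, 3] → best response X (payoff 5)
Mutual best responses: (A,Y), (B,X) → Nash equilibria.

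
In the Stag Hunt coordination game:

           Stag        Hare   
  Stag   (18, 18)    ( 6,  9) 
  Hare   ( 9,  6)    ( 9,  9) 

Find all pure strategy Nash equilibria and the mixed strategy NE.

Pure NE: (Stag, Stag) and (Hare, Hare); Mixed NE: p = 0.25, q = 0.25

Work:
Check pure NE:
(Stag, Stag): (18, 18) - no unilateral deviation beneficial
(Hare, Hare): (9, 9) - no unilateral deviation beneficial
Mixed NE: P1 plays Stag with p = 0.25, P2 plays Stag with q = 0.25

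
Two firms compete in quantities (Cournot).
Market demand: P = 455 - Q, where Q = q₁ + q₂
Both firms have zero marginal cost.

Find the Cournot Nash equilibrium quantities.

q₁* = q₂* = 151.67; P* = 151.67

Work:
Profit: π_i = P·q_i = (a - q_i - q_j)·q_i
FOC: ∂π_i/∂q_i = a - 2q_i - q_j = 0
Reaction function: q_i = (455 - q_j)/2
Symmetry: q* = 455/3 = 151.67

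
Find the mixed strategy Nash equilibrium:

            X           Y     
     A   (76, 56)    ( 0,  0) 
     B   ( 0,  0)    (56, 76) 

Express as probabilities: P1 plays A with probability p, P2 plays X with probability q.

p = 0.5758, q = 0.4242

Work:
Find probabilities that make opponent indifferent:
P2 chooses q to make P1 indifferent between A and B
P1 chooses p to make P2 indifferent between X and Y
Mixed NE: P1 plays (A: 0.5758, B: 0.4242), P2 plays (X: 0.4242, Y: 0.5758)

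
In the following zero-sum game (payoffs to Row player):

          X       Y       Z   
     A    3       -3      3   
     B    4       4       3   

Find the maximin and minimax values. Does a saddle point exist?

Maximin = 3, Minimax = 3, Saddle: True

Work:
Row minimums: [-3, 3] → maximin = 3
Column maximums: [4, 4, 3] → minimax = 3
Saddle point exists! Game value = 3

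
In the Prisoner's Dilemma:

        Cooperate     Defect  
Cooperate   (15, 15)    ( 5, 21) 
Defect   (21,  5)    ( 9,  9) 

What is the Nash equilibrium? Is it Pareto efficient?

(Defect, Defect) is NE; not Pareto efficient

Work:
Defect dominates Cooperate for both players:
If P2 cooperates: Defect (21) > Cooperate (15)
If P2 defects: Defect (9) > Cooperate (5)
NE: (Defect, Defect) with payoff (9, 9)
But (Cooperate, Cooperate) = (15, 15) Pareto dominates (9, 9)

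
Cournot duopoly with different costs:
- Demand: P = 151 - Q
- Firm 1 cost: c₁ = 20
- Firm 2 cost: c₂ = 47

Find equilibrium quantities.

q₁* = 52.67, q₂* = 25.67

Work:
Reaction: q₁ = (151 - 20 - q₂)/2
Reaction: q₂ = (151 - 47 - q₁)/2
Solve simultaneously:
q₁* = (151 - 2×20 + 47)/3 = 52.67
q₂* = (151 - 2×47 + 20)/3 = 25.67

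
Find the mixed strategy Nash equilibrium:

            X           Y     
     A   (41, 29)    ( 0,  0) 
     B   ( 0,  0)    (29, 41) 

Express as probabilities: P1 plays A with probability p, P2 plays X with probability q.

p = 0.5857, q = 0.4143

Work:
Find probabilities that make opponent indifferent:
P2 chooses q to make P1 indifferent between A and B
P1 chooses p to make P2 indifferent between X and Y
Mixed NE: P1 plays (A: 0.5857, B: 0.4143), P2 plays (X: 0.4143, Y: 0.5857)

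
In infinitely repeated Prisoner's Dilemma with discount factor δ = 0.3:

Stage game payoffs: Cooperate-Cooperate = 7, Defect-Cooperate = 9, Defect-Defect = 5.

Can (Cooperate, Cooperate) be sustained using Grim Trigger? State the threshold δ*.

δ* = 0.5; since δ = 0.3 < 0.5, cooperation cannot be sustained

Work:
For Grim Trigger:
Cooperate forever: 7/(1-δ)
Defect then punished: 9 + 5·δ/(1-δ)
Need: 7/(1-δ) ≥ 9 + 5·δ/(1-δ)
Solving: δ ≥ (T-R)/(T-P) = (9-7)/(9-5) = 0.5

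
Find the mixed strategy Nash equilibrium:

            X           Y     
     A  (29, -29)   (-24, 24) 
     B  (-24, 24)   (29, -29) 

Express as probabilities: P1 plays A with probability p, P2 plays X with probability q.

p = 0.5, q = 0.5

Work:
Find probabilities that make opponent indifferent:
P2 chooses q to make P1 indifferent between A and B
P1 chooses p to make P2 indifferent between X and Y
Mixed NE: P1 plays (A: 0.5, B: 0.5), P2 plays (X: 0.5, Y: 0.5)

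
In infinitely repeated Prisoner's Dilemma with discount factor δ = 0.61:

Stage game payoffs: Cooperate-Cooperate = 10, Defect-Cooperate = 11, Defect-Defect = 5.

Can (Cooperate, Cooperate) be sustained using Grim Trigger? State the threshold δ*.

δ* = 0.1667; since δ = 0.61 ≥ 0.1667, cooperation can be sustained

Work:
For Grim Trigger:
Cooperate forever: 10/(1-δ)
Defect then punished: 11 + 5·δ/(1-δ)
Need: 10/(1-δ) ≥ 11 + 5·δ/(1-δ)
Solving: δ ≥ (T-R)/(T-P) = (11-10)/(11-5) = 0.1667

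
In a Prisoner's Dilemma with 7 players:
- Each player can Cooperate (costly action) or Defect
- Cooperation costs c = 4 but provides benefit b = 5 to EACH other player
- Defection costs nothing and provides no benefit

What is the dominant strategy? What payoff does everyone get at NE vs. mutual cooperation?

Dominant: Defect; NE payoff = 0; Coop payoff = 26

Work:
Defect dominates (saves cost c = 4, benefit to others is external)
NE: All defect → everyone gets 0
If all cooperate: each receives (6)×5 - 4 = 26
Social dilemma: 26 > 0 but NE gives 0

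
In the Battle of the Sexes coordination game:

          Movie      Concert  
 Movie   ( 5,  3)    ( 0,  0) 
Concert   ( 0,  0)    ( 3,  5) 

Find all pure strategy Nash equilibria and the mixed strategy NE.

Pure NE: (Movie, Movie) and (Concert, Concert); Mixed NE: p = 0.625, q = 0.375

Work:
Check pure NE:
(Movie, Movie): (5, 3) - no unilateral deviation beneficial
(Concert, Concert): (3, 5) - no unilateral deviation beneficial
Mixed NE: P1 plays Movie with p = 0.625, P2 plays Movie with q = 0.375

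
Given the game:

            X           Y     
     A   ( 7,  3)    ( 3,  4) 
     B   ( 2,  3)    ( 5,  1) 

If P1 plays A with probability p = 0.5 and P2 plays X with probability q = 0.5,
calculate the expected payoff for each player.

E[P1] = 4.25, E[P2] = 2.75

Work:
E[P1] = p·q·π₁(A,X) + p·(1-q)·π₁(A,Y) + (1-p)·q·π₁(B,X) + (1-p)·(1-q)·π₁(B,Y)
= 0.5·0.5·7 + 0.5·0.5·3 + 0.5·0.5·2 + 0.5·0.5·5
= 4.25

E[P2] = 2.75 (similar calculation)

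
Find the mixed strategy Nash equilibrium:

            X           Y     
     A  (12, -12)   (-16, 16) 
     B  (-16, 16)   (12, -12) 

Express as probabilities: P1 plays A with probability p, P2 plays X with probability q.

p = 0.5, q = 0.5

Work:
Find probabilities that make opponent indifferent:
P2 chooses q to make P1 indifferent between A and B
P1 chooses p to make P2 indifferent between X and Y
Mixed NE: P1 plays (A: 0.5, B: 0.5), P2 plays (X: 0.5, Y: 0.5)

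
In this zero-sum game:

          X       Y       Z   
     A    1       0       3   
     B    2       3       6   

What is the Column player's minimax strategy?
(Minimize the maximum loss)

Column should play X, value = 2

Work:
Column player minimizes Row's maximum payoff:
Column X: max payoff to Row = 2
Column Y: max payoff to Row = 3
Column Z: max payoff to Row = 6
Minimum is 2, achieved by column X.
Minimax strategy: X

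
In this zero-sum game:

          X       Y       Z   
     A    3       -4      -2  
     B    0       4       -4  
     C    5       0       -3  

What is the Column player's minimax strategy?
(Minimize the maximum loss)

Column should play Z, value = -2

Work:
Column player minimizes Row's maximum payoff:
Column X: max payoff to Row = 5
Column Y: max payoff to Row = 4
Column Z: max payoff to Row = -2
Minimum is -2, achieved by column Z.
Minimax strategy: Z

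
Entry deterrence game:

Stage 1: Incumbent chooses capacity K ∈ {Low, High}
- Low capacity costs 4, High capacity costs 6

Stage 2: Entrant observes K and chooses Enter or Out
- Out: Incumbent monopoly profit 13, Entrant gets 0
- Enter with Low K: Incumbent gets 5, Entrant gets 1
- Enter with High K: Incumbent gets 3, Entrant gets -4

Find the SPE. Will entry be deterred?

SPE: (High, Enter|Low, Out|High); Entry deterred. Incumbent net profit = 7

Work:
After Low K: Entrant enters (1 > 0)
After High K: Entrant stays out (-4 < 0)
Incumbent: Low → 5−4=1, High → 13−6=7
Incumbent chooses High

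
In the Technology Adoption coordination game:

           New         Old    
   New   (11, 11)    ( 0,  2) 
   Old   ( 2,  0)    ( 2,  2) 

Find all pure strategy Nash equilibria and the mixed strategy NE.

Pure NE: (New, New) and (Old, Old); Mixed NE: p = 0.1818, q = 0.1818

Work:
Check pure NE:
(New, New): (11, 11) - no unilateral deviation beneficial
(Old, Old): (2, 2) - no unilateral deviation beneficial
Mixed NE: P1 plays New with p = 0.1818, P2 plays New with q = 0.1818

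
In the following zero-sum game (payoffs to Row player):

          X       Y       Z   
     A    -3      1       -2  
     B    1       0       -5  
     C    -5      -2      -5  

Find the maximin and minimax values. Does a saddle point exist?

Maximin = -3, Minimax = -2, Saddle: False

Work:
Row minimums: [-3, -5, -5] → maximin = -3
Column maximums: [1, 1, -2] → minimax = -2
No saddle point (maximin ≠ minimax). Mixed strategy needed.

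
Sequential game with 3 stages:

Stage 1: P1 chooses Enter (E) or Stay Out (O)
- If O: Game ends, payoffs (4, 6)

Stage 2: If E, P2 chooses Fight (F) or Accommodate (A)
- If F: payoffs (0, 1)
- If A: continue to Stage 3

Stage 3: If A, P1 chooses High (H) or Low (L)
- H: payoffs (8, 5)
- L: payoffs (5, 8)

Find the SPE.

SPE: (E, A, H); Outcome (8, 5)

Work:
Stage 3: P1 chooses H (8 vs 5)
Stage 2: P2: F->1, A->5 (anticipating H). Choose A
Stage 1: P1: O->4, E->8 (anticipating A, H). Choose E
SPE path: E -> A -> H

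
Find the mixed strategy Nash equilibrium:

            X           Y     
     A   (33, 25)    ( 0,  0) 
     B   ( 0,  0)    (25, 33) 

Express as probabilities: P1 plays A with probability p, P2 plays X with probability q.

p = 0.569, q = 0.431

Work:
Find probabilities that make opponent indifferent:
P2 chooses q to make P1 indifferent between A and B
P1 chooses p to make P2 indifferent between X and Y
Mixed NE: P1 plays (A: 0.569, B: 0.431), P2 plays (X: 0.431, Y: 0.569)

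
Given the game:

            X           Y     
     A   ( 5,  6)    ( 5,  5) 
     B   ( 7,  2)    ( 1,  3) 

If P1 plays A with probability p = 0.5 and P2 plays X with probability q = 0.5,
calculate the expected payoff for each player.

E[P1] = 4.5, E[P2] = 4.0

Work:
E[P1] = p·q·π₁(A,X) + p·(1-q)·π₁(A,Y) + (1-p)·q·π₁(B,X) + (1-p)·(1-q)·π₁(B,Y)
= 0.5·0.5·5 + 0.5·0.5·5 + 0.5·0.5·7 + 0.5·0.5·1
= 4.5

E[P2] = 4.0 (similar calculation)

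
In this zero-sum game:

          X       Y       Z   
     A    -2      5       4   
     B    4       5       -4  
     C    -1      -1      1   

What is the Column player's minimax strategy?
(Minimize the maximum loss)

Column should play X or Z (all achieve the minimum), value = 4

Work:
Column player minimizes Row's maximum payoff:
Column X: max payoff to Row = 4
Column Y: max payoff to Row = 5
Column Z: max payoff to Row = 4
Minimum is 4, achieved by columns X, Z (tied).
Each of X or Z is a minimax strategy.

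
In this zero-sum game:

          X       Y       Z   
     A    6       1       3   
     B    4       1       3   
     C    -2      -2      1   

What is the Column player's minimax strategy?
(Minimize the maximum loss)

Column should play Y, value = 1

Work:
Column player minimizes Row's maximum payoff:
Column X: max payoff to Row = 6
Column Y: max payoff to Row = 1
Column Z: max payoff to Row = 3
Minimum is 1, achieved by column Y.
Minimax strategy: Y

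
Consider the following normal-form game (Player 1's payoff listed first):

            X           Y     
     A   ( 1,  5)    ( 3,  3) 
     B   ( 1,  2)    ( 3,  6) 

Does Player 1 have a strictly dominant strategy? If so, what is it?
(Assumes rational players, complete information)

No strictly dominant strategy exists for Player 1

Work:
A strategy strictly dominates another if it gives a strictly higher payoff against every opponent action. Compare each pair of P1's strategies column-by-column:
  A vs B: [1 vs 1, 3 vs 3] → A does not strictly dominate B (column X: 1 ≤ 1)
  B vs A: [1 vs 1, 3 vs 3] → B does not strictly dominate A (column X: 1 ≤ 1)
No single strategy strictly dominates all others → no strictly dominant strategy.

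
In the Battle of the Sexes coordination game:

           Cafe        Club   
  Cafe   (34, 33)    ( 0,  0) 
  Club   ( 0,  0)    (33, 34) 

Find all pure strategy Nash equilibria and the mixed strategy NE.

Pure NE: (Cafe, Cafe) and (Club, Club); Mixed NE: p = 0.5075, q = 0.4925

Work:
Check pure NE:
(Cafe, Cafe): (34, 33) - no unilateral deviation beneficial
(Club, Club): (33, 34) - no unilateral deviation beneficial
Mixed NE: P1 plays Cafe with p = 0.5075, P2 plays Cafe with q = 0.4925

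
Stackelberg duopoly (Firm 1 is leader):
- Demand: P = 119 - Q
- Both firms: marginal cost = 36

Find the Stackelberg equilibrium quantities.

q₁* (leader) = 41.5, q₂* (follower) = 20.75

Work:
Follower's reaction: q₂ = (a - c - q₁)/2
Leader substitutes: π₁ = q₁·(a - q₁ - (a-c-q₁)/2 - c)
FOC: q₁* = (119 - 36)/2 = 41.50
Then: q₂* = (119 - 36 - 41.5)/2 = 20.75
Leader has first-mover advantage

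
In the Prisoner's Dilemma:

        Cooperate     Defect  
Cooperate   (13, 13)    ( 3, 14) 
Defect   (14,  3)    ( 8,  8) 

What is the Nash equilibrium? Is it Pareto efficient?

(Defect, Defect) is NE; not Pareto efficient

Work:
Defect dominates Cooperate for both players:
If P2 cooperates: Defect (14) > Cooperate (13)
If P2 defects: Defect (8) > Cooperate (3)
NE: (Defect, Defect) with payoff (8, 8)
But (Cooperate, Cooperate) = (13, 13) Pareto dominates (8, 8)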